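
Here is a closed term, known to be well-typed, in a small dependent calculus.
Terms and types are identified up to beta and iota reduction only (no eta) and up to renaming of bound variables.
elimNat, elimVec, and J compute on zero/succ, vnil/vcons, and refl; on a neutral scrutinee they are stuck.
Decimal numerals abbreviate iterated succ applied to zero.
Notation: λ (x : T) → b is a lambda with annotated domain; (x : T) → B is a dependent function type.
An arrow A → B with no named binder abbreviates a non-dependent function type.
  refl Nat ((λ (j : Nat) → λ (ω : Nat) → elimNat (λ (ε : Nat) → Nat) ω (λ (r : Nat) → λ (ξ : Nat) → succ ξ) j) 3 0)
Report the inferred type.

inferred type:
  Eq Nat 3 3


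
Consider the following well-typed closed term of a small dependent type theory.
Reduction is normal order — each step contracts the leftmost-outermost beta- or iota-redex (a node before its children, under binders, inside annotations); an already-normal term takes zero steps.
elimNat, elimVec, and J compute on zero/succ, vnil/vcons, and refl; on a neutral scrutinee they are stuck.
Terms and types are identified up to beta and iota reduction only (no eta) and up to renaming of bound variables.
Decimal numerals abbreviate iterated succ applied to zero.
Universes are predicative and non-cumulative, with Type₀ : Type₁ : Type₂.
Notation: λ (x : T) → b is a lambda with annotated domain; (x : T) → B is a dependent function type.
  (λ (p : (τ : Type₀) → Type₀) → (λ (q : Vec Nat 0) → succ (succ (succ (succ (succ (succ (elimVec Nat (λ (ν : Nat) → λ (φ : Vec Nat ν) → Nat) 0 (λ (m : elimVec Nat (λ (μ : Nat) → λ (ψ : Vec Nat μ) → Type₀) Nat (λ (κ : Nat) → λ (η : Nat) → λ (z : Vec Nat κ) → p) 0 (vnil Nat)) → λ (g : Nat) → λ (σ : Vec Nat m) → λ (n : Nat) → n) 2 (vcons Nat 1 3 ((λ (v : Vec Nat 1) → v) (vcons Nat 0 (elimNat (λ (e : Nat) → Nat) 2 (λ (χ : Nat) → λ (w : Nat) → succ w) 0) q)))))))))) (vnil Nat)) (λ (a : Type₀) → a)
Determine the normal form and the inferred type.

resulting normal form:
  6
type:
  Nat
observation: contracting a beta-redex first, the term normalizes in 15 steps.


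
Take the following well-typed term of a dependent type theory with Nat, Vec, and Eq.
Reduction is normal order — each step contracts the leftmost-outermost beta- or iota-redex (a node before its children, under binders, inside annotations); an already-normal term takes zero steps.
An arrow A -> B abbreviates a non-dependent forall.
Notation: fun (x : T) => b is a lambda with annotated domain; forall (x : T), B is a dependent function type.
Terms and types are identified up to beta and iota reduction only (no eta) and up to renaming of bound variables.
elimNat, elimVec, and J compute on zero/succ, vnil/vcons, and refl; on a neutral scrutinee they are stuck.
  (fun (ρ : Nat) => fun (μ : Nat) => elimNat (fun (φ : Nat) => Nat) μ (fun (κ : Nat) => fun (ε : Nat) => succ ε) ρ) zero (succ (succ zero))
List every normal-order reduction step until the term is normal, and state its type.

normal-order reduction sequence:
  (fun (ρ : Nat) => fun (μ : Nat) => elimNat (fun (φ : Nat) => Nat) μ (fun (κ : Nat) => fun (ε : Nat) => succ ε) ρ) zero (succ (succ zero))
  ~> (fun (ρ : Nat) => elimNat (fun (μ : Nat) => Nat) ρ (fun (φ : Nat) => fun (κ : Nat) => succ κ) zero) (succ (succ zero))
  ~> elimNat (fun (ρ : Nat) => Nat) (succ (succ zero)) (fun (μ : Nat) => fun (φ : Nat) => succ φ) zero
  ~> succ (succ zero)
the term's type:
  Nat


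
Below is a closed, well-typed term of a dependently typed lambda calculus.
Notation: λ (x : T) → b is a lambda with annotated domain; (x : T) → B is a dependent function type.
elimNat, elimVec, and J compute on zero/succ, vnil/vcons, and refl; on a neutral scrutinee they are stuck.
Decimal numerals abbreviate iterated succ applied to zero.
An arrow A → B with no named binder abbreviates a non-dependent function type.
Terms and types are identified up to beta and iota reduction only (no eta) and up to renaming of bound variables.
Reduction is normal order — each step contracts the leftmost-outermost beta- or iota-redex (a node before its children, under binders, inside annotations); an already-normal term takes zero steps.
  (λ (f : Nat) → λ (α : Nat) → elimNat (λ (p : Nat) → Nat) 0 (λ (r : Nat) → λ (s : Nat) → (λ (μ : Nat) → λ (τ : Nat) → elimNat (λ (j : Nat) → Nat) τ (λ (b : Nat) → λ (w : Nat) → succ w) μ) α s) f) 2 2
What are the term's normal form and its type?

resulting normal form:
  4
type:
  Nat


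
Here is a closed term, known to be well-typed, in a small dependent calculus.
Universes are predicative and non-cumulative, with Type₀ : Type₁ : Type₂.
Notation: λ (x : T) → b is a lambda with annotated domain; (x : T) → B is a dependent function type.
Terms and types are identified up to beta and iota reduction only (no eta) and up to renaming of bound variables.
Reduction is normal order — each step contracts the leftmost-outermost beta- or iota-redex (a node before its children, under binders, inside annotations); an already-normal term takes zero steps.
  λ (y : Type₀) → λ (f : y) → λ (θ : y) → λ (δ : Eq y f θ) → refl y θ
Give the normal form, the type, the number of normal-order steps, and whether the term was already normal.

normal form:
  λ (y : Type₀) → λ (f : y) → λ (θ : y) → λ (δ : Eq y f θ) → refl y θ
type:
  (y : Type₀) → (f : y) → (θ : y) → (δ : Eq y f θ) → Eq y θ θ
steps to reach normal form (normal order): 0
started in normal form: yes


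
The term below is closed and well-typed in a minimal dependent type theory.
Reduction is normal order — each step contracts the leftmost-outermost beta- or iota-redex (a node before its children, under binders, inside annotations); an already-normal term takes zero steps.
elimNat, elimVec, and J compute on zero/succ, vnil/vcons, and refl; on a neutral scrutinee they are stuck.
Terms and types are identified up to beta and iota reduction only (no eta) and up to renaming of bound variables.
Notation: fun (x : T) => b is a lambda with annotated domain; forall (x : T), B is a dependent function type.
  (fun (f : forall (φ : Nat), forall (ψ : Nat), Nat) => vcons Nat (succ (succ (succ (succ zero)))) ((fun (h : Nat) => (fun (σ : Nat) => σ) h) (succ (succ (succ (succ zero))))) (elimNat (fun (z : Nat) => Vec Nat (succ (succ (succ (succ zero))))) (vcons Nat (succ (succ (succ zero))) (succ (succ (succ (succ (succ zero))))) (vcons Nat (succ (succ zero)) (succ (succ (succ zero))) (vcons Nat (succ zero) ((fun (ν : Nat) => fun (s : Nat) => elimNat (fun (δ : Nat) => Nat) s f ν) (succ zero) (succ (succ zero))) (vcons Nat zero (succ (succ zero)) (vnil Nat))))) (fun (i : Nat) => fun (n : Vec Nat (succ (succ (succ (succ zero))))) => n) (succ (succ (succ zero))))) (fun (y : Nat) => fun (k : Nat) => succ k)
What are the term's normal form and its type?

normal form:
  vcons Nat (succ (succ (succ (succ zero)))) (succ (succ (succ (succ zero)))) (vcons Nat (succ (succ (succ zero))) (succ (succ (succ (succ (succ zero))))) (vcons Nat (succ (succ zero)) (succ (succ (succ zero))) (vcons Nat (succ zero) (succ (succ (succ zero))) (vcons Nat zero (succ (succ zero)) (vnil Nat)))))
the term's type:
  Vec Nat (succ (succ (succ (succ (succ zero)))))
observation: the term reaches its normal form after 19 normal-order steps.


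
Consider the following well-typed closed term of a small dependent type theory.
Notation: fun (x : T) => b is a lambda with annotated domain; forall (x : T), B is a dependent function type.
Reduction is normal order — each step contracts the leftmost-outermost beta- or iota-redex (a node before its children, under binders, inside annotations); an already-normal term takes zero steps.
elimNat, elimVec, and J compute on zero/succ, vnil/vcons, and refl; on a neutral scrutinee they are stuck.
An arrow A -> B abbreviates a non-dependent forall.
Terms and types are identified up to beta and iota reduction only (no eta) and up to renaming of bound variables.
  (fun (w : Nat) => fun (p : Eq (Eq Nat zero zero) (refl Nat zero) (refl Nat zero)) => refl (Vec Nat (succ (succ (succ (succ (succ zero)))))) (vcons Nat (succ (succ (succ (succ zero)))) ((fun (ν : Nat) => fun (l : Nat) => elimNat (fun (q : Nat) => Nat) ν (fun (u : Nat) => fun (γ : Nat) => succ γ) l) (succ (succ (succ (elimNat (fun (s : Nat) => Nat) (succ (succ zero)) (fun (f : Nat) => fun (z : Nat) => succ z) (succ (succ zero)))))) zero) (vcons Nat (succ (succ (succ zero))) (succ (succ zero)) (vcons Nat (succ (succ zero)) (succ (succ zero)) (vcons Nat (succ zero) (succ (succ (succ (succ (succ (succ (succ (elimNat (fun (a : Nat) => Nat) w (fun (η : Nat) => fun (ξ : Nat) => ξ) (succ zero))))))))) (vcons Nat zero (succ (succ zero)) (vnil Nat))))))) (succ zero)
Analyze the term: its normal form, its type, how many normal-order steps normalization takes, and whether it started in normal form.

normal form:
  fun (w : Eq (Eq Nat zero zero) (refl Nat zero) (refl Nat zero)) => refl (Vec Nat (succ (succ (succ (succ (succ zero)))))) (vcons Nat (succ (succ (succ (succ zero)))) (succ (succ (succ (succ (succ (succ (succ zero))))))) (vcons Nat (succ (succ (succ zero))) (succ (succ zero)) (vcons Nat (succ (succ zero)) (succ (succ zero)) (vcons Nat (succ zero) (succ (succ (succ (succ (succ (succ (succ (succ zero)))))))) (vcons Nat zero (succ (succ zero)) (vnil Nat))))))
inferred type:
  Eq (Eq Nat zero zero) (refl Nat zero) (refl Nat zero) -> Eq (Vec Nat (succ (succ (succ (succ (succ zero)))))) (vcons Nat (succ (succ (succ (succ zero)))) (succ (succ (succ (succ (succ (succ (succ zero))))))) (vcons Nat (succ (succ (succ zero))) (succ (succ zero)) (vcons Nat (succ (succ zero)) (succ (succ zero)) (vcons Nat (succ zero) (succ (succ (succ (succ (succ (succ (succ (succ zero)))))))) (vcons Nat zero (succ (succ zero)) (vnil Nat)))))) (vcons Nat (succ (succ (succ (succ zero)))) (succ (succ (succ (succ (succ (succ (succ zero))))))) (vcons Nat (succ (succ (succ zero))) (succ (succ zero)) (vcons Nat (succ (succ zero)) (succ (succ zero)) (vcons Nat (succ zero) (succ (succ (succ (succ (succ (succ (succ (succ zero)))))))) (vcons Nat zero (succ (succ zero)) (vnil Nat))))))
reduction steps (normal order): 15
started in normal form: no
first contracted redex: a beta-redex


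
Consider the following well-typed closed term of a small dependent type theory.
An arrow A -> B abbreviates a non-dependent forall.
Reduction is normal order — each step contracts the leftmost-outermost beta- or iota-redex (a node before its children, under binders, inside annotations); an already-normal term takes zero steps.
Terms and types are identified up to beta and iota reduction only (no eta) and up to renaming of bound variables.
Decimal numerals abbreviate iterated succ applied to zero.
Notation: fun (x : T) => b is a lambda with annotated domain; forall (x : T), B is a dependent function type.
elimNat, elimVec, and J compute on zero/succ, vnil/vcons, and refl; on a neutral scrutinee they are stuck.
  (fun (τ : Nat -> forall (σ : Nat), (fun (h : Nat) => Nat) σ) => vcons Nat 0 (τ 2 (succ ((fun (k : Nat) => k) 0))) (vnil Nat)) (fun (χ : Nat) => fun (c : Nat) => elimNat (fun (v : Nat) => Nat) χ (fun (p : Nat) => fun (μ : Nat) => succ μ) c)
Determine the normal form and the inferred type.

resulting normal form:
  vcons Nat 0 3 (vnil Nat)
inferred type:
  Vec Nat 1
observation: contracting a beta-redex first, the term normalizes in 8 steps.


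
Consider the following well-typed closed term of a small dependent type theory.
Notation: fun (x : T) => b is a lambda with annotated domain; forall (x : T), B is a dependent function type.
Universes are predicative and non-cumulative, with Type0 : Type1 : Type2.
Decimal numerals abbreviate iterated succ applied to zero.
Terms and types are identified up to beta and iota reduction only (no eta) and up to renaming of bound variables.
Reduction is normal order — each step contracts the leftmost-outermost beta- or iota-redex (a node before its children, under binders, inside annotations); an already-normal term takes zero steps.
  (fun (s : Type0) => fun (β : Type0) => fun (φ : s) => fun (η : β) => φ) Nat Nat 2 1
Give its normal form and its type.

normal form:
  2
the term's type:
  Nat


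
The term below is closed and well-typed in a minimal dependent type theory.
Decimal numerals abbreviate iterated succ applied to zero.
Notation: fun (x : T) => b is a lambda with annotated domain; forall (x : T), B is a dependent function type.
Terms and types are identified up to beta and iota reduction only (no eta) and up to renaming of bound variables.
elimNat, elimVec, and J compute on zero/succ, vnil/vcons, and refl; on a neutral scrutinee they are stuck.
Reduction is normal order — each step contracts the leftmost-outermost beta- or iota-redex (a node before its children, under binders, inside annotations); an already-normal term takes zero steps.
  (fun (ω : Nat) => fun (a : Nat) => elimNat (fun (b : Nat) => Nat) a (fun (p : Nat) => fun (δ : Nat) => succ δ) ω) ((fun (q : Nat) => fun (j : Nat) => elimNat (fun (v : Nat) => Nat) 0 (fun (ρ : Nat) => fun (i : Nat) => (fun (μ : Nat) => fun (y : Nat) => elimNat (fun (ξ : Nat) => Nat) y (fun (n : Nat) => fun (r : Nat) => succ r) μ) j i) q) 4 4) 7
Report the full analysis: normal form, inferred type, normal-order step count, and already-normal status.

normal form:
  23
inferred type:
  Nat
steps to reach normal form (normal order): 126
already normal: no
first contracted redex: a beta-redex


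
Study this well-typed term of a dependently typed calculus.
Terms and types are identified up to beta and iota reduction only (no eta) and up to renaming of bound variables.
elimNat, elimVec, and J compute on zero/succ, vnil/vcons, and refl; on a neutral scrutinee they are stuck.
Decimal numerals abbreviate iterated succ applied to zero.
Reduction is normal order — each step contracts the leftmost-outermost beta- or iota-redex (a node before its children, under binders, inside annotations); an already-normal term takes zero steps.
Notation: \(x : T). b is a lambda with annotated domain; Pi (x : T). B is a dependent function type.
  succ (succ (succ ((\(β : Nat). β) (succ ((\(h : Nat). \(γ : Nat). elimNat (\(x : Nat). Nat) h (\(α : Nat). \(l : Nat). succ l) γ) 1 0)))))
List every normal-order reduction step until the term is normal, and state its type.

normal-order reduction sequence:
  succ (succ (succ ((\(β : Nat). β) (succ ((\(h : Nat). \(γ : Nat). elimNat (\(x : Nat). Nat) h (\(α : Nat). \(l : Nat). succ l) γ) 1 0)))))
  ~> succ (succ (succ (succ ((\(β : Nat). \(h : Nat). elimNat (\(γ : Nat). Nat) β (\(x : Nat). \(α : Nat). succ α) h) 1 0))))
  ~> succ (succ (succ (succ ((\(β : Nat). elimNat (\(h : Nat). Nat) 1 (\(γ : Nat). \(x : Nat). succ x) β) 0))))
  ~> succ (succ (succ (succ (elimNat (\(β : Nat). Nat) 1 (\(h : Nat). \(γ : Nat). succ γ) 0))))
  ~> 5
inferred type:
  Nat


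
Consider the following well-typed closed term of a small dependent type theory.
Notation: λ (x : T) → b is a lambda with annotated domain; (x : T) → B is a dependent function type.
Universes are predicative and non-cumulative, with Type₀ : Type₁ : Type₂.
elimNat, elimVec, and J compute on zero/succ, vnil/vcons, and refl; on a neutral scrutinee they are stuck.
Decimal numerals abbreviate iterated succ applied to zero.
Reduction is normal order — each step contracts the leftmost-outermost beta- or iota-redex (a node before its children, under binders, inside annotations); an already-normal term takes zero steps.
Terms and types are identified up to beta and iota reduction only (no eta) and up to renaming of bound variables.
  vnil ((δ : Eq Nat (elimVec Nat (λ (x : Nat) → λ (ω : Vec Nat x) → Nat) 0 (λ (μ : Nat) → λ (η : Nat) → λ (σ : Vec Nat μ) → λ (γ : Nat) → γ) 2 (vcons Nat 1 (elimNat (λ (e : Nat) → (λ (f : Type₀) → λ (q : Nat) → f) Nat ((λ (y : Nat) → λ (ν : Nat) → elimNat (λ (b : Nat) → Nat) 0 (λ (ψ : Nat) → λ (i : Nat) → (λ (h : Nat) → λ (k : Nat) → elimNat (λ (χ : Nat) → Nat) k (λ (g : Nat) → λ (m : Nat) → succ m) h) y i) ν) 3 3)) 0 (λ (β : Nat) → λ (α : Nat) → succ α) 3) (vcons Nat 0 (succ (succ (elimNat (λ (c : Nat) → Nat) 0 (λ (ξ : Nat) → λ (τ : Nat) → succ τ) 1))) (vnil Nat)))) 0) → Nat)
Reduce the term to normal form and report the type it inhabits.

reduced normal form:
  vnil ((δ : Eq Nat 0 0) → Nat)
type:
  Vec ((δ : Eq Nat 0 0) → Nat) 0


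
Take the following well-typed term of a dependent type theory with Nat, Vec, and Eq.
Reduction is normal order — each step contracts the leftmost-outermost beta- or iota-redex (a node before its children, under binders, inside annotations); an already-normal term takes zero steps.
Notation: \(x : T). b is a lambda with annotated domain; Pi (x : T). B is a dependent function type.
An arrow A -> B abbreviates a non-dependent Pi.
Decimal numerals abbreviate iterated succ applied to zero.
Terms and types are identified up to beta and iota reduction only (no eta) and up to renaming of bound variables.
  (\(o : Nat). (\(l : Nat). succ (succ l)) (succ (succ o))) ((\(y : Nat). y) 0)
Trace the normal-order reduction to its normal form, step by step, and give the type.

normal-order reduction:
  (\(o : Nat). (\(l : Nat). succ (succ l)) (succ (succ o))) ((\(y : Nat). y) 0)
  ~> (\(o : Nat). succ (succ o)) (succ (succ ((\(l : Nat). l) 0)))
  ~> succ (succ (succ (succ ((\(o : Nat). o) 0))))
  ~> 4
the term's type:
  Nat


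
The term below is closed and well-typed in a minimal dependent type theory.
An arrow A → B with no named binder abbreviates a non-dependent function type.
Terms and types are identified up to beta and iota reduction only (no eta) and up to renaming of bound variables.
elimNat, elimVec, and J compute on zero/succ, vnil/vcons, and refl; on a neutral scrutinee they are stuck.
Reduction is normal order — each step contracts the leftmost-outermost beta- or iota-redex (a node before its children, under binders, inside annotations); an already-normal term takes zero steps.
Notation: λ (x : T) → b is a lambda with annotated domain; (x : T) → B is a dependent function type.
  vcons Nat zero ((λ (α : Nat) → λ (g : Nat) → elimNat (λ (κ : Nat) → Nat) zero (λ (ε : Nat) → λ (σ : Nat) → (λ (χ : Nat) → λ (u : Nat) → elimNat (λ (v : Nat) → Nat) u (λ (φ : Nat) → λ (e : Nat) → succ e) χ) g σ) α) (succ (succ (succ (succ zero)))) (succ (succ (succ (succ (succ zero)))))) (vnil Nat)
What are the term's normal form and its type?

normal form:
  vcons Nat zero (succ (succ (succ (succ (succ (succ (succ (succ (succ (succ (succ (succ (succ (succ (succ (succ (succ (succ (succ (succ zero)))))))))))))))))))) (vnil Nat)
type:
  Vec Nat (succ zero)


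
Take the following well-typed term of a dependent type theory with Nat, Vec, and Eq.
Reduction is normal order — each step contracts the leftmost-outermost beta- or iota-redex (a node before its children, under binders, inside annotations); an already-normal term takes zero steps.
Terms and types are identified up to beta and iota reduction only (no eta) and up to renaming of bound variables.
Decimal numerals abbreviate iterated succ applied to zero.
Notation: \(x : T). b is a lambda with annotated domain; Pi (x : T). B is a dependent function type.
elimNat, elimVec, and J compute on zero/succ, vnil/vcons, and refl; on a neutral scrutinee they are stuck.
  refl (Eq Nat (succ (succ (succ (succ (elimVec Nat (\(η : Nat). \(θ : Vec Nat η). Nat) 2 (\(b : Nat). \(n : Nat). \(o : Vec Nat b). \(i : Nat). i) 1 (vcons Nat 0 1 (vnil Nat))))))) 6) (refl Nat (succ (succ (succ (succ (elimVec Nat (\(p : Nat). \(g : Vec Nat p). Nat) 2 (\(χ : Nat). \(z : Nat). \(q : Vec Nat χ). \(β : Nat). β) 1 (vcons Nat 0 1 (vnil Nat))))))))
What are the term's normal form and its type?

reduced normal form:
  refl (Eq Nat 6 6) (refl Nat 6)
type:
  Eq (Eq Nat 6 6) (refl Nat 6) (refl Nat 6)
observation: the leftmost-outermost redex is an elimVec iota-redex, and normalization takes 12 steps.


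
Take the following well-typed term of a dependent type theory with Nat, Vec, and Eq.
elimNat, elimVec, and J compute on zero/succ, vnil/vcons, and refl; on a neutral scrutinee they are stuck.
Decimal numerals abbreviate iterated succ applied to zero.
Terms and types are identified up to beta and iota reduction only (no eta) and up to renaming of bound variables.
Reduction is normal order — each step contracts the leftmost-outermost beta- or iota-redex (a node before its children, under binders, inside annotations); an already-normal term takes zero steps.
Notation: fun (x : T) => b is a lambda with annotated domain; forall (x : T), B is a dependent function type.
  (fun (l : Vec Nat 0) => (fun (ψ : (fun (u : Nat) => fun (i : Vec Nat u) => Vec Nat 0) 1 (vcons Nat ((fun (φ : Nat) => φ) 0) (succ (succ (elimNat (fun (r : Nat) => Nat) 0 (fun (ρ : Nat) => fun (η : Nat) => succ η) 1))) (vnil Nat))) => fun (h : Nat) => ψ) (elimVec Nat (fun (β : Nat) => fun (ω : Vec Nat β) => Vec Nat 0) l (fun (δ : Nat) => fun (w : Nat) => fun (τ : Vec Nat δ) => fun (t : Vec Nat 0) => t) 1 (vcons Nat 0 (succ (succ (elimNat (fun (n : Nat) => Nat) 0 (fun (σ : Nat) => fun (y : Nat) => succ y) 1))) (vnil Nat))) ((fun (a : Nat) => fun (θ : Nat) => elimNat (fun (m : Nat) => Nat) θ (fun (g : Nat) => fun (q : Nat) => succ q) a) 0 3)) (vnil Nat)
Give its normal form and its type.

normal form:
  vnil Nat
type:
  Vec Nat 0


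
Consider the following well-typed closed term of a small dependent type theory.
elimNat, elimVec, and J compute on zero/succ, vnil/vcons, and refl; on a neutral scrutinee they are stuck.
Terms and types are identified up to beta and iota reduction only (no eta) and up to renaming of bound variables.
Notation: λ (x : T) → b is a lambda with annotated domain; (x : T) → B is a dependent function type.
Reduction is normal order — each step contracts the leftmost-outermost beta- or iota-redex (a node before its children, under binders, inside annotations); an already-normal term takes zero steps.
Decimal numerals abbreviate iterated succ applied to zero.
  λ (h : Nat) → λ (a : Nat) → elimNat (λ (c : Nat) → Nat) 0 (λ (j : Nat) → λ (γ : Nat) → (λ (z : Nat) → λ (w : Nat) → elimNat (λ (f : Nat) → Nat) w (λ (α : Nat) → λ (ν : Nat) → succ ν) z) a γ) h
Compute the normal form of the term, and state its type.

reduced normal form:
  λ (h : Nat) → λ (a : Nat) → elimNat (λ (c : Nat) → Nat) 0 (λ (j : Nat) → λ (γ : Nat) → elimNat (λ (z : Nat) → Nat) γ (λ (w : Nat) → λ (f : Nat) → succ f) a) h
type:
  (h : Nat) → (a : Nat) → Nat
observation: the term reaches its normal form after 2 normal-order steps.


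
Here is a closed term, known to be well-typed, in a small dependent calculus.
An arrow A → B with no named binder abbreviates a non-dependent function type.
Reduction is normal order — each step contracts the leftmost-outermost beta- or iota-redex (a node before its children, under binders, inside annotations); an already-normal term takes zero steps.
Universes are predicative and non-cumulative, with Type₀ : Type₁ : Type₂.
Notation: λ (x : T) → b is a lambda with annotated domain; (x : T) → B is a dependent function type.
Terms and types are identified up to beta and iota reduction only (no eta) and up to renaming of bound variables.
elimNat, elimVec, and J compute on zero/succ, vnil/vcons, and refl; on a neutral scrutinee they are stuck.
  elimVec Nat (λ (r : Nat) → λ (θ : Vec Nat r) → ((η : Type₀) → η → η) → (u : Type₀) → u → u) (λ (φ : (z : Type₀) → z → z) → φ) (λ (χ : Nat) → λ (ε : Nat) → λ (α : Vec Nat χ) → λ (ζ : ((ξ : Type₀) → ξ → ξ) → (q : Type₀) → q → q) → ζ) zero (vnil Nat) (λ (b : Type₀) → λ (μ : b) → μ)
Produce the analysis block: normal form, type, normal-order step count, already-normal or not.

reduced normal form:
  λ (r : Type₀) → λ (θ : r) → θ
type:
  (r : Type₀) → r → r
reduction steps (normal order): 2
started in normal form: no
first contracted redex: an elimVec iota-redex


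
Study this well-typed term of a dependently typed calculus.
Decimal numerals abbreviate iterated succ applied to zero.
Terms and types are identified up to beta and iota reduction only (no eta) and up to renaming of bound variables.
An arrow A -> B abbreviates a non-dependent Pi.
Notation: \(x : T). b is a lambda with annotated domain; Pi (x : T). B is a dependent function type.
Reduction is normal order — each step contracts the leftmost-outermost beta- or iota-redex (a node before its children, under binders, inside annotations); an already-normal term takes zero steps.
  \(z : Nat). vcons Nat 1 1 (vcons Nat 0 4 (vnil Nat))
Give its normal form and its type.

reduced normal form:
  \(z : Nat). vcons Nat 1 1 (vcons Nat 0 4 (vnil Nat))
type:
  Nat -> Vec Nat 2


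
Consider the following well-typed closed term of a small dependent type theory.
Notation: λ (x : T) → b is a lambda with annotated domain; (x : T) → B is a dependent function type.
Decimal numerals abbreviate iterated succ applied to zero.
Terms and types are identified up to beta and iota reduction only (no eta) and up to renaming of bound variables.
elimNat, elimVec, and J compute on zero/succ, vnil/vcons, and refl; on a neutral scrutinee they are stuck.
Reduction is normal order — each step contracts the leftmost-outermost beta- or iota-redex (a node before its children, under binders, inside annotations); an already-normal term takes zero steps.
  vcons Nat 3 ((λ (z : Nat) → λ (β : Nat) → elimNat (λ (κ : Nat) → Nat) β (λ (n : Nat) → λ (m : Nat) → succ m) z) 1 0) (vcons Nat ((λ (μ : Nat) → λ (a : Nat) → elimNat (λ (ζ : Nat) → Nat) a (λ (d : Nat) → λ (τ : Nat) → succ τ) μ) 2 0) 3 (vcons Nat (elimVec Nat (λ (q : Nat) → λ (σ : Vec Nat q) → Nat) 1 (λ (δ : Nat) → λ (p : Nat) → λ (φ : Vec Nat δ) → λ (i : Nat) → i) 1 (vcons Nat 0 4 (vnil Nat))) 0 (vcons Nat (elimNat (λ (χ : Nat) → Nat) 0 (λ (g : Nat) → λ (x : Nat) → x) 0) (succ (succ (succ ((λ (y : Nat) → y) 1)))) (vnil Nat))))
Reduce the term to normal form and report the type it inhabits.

reduced normal form:
  vcons Nat 3 1 (vcons Nat 2 3 (vcons Nat 1 0 (vcons Nat 0 4 (vnil Nat))))
the term's type:
  Vec Nat 4
observation: the leftmost-outermost redex is a beta-redex, and normalization takes 23 steps.


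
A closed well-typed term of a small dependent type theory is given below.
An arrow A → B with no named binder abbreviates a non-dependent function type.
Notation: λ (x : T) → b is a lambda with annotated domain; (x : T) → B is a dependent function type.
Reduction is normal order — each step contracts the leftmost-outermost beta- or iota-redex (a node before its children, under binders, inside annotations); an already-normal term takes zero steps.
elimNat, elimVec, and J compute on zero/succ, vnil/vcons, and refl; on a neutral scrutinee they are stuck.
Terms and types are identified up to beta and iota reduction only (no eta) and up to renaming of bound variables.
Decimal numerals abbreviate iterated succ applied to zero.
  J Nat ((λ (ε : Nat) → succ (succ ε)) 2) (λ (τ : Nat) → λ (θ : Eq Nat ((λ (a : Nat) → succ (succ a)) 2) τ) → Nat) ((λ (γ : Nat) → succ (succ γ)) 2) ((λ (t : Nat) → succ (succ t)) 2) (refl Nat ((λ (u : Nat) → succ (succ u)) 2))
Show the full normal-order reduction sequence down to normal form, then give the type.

normal-order reduction:
  J Nat ((λ (ε : Nat) → succ (succ ε)) 2) (λ (τ : Nat) → λ (θ : Eq Nat ((λ (a : Nat) → succ (succ a)) 2) τ) → Nat) ((λ (γ : Nat) → succ (succ γ)) 2) ((λ (t : Nat) → succ (succ t)) 2) (refl Nat ((λ (u : Nat) → succ (succ u)) 2))
  ~> (λ (ε : Nat) → succ (succ ε)) 2
  ~> 4
type:
  Nat


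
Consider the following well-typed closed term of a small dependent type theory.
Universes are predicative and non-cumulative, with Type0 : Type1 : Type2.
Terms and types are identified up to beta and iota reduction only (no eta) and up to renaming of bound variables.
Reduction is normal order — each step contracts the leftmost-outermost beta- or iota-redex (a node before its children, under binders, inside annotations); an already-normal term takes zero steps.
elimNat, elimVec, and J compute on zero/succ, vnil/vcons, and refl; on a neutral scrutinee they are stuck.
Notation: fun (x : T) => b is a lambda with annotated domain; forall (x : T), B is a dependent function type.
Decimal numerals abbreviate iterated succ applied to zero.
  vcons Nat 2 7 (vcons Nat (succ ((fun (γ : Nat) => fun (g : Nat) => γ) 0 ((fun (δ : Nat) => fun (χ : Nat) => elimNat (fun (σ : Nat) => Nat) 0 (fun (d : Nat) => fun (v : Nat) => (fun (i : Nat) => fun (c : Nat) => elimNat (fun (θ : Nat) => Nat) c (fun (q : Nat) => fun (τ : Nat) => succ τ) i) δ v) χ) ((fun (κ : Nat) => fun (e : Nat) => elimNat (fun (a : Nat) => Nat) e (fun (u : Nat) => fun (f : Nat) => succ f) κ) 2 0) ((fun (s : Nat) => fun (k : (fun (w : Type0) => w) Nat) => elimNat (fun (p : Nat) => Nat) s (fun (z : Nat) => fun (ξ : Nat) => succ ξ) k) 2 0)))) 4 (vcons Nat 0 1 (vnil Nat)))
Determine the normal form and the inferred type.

normal form:
  vcons Nat 2 7 (vcons Nat 1 4 (vcons Nat 0 1 (vnil Nat)))
type:
  Vec Nat 3


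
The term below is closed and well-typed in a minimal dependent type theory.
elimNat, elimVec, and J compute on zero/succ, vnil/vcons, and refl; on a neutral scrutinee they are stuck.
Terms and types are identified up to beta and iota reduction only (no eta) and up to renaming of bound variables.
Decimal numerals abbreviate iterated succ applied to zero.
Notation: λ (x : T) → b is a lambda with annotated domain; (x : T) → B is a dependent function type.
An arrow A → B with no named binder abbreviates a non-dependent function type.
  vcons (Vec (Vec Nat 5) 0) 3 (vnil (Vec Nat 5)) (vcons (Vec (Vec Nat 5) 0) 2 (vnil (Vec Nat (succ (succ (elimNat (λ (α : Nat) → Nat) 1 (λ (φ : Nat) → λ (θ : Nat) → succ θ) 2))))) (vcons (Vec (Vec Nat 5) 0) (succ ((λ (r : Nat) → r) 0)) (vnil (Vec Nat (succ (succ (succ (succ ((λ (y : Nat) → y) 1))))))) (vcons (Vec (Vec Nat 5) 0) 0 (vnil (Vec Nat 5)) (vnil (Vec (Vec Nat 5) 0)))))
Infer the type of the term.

inferred type:
  Vec (Vec (Vec Nat 5) 0) 4


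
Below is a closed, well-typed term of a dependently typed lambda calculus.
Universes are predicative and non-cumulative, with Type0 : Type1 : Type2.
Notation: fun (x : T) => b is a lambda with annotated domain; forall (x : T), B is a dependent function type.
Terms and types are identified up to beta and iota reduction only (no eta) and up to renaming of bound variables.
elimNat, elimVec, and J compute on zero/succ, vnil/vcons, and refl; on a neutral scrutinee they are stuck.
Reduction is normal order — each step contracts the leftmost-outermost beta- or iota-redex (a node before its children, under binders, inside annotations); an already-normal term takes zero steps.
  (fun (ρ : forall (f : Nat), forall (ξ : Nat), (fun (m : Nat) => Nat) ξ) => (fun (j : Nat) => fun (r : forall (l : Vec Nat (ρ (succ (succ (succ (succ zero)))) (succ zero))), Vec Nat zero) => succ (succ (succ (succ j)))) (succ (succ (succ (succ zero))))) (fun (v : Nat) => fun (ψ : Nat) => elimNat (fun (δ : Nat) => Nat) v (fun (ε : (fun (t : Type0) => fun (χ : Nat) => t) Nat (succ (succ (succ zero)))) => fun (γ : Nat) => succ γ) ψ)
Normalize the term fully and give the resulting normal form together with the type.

reduced normal form:
  fun (ρ : forall (f : Vec Nat (succ (succ (succ (succ (succ zero)))))), Vec Nat zero) => succ (succ (succ (succ (succ (succ (succ (succ zero)))))))
inferred type:
  forall (ρ : forall (f : Vec Nat (succ (succ (succ (succ (succ zero)))))), Vec Nat zero), Nat
observation: the leftmost-outermost redex is a beta-redex, and normalization takes 8 steps.


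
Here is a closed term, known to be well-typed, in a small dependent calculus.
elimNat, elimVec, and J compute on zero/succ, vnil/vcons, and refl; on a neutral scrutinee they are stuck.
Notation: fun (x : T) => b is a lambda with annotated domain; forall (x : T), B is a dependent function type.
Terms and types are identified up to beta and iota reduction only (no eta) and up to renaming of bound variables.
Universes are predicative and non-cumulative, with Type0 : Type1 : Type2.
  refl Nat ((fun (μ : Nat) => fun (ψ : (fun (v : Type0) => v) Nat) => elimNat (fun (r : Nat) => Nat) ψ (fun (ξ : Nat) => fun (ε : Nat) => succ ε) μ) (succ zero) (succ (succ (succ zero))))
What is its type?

the term's type:
  Eq Nat (succ (succ (succ (succ zero)))) (succ (succ (succ (succ zero))))


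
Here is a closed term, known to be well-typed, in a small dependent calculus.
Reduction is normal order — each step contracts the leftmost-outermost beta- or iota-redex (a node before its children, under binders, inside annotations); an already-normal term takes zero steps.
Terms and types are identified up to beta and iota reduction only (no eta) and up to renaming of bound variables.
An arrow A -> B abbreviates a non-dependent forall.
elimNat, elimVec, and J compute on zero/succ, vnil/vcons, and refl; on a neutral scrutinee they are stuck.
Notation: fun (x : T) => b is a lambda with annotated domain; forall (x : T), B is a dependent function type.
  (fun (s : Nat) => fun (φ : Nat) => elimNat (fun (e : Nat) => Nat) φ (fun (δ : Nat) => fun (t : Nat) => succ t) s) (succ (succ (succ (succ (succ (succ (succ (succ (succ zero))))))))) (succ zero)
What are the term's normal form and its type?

resulting normal form:
  succ (succ (succ (succ (succ (succ (succ (succ (succ (succ zero)))))))))
type:
  Nat
observation: the leftmost-outermost redex is a beta-redex, and normalization takes 30 steps.


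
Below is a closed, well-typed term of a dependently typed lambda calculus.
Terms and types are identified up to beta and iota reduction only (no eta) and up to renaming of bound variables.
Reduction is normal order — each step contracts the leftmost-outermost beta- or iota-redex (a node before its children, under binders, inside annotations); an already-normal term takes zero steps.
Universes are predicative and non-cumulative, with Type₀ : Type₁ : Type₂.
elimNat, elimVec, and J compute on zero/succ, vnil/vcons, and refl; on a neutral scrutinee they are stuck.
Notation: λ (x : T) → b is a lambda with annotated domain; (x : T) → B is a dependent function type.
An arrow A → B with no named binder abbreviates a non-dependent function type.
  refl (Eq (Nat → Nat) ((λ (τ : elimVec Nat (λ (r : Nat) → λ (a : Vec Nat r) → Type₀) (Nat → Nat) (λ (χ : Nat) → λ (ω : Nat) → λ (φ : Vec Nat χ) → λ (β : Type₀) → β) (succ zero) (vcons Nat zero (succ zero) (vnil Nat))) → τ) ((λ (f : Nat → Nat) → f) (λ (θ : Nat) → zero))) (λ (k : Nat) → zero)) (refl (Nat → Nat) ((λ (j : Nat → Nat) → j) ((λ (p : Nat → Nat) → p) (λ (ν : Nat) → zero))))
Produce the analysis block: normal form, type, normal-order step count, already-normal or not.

normal form:
  refl (Eq (Nat → Nat) (λ (τ : Nat) → zero) (λ (r : Nat) → zero)) (refl (Nat → Nat) (λ (a : Nat) → zero))
inferred type:
  Eq (Eq (Nat → Nat) (λ (τ : Nat) → zero) (λ (r : Nat) → zero)) (refl (Nat → Nat) (λ (a : Nat) → zero)) (refl (Nat → Nat) (λ (χ : Nat) → zero))
steps to reach normal form (normal order): 4
already normal: no
first contracted redex: a beta-redex


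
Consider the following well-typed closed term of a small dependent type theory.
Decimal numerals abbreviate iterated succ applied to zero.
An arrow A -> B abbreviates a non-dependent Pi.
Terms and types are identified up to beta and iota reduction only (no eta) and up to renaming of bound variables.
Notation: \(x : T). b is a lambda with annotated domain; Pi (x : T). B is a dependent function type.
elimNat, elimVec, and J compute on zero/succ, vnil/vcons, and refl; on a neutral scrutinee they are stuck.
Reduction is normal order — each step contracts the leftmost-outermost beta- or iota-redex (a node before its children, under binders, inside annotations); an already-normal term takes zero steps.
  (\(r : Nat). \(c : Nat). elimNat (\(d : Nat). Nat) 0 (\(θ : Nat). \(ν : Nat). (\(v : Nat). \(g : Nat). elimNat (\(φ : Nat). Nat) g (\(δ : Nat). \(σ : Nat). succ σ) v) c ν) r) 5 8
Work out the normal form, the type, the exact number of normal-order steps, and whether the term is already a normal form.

normal form:
  40
inferred type:
  Nat
normal-order step count: 153
term was already normal: no
first redex: a beta-redex


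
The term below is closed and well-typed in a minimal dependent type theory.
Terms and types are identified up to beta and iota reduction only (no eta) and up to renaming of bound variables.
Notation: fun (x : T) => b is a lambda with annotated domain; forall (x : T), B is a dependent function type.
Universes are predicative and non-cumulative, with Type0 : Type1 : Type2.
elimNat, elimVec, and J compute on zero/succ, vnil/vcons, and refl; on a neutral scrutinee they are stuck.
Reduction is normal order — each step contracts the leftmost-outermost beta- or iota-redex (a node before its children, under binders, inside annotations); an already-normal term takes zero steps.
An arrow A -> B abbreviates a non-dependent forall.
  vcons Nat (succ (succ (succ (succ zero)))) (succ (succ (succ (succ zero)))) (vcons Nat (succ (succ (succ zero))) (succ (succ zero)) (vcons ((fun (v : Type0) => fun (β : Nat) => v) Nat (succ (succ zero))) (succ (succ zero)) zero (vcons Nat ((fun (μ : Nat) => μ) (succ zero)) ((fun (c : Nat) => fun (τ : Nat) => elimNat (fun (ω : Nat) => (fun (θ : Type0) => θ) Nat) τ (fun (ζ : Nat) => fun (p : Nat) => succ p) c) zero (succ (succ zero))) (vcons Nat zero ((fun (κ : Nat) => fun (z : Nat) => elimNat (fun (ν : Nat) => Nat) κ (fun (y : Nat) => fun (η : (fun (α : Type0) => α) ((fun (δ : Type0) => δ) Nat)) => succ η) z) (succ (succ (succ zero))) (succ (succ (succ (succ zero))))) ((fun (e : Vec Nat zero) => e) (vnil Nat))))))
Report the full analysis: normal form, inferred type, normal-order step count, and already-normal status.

resulting normal form:
  vcons Nat (succ (succ (succ (succ zero)))) (succ (succ (succ (succ zero)))) (vcons Nat (succ (succ (succ zero))) (succ (succ zero)) (vcons Nat (succ (succ zero)) zero (vcons Nat (succ zero) (succ (succ zero)) (vcons Nat zero (succ (succ (succ (succ (succ (succ (succ zero))))))) (vnil Nat)))))
the term's type:
  Vec Nat (succ (succ (succ (succ (succ zero)))))
reduction steps (normal order): 22
term was already normal: no
first contracted redex: a beta-redex


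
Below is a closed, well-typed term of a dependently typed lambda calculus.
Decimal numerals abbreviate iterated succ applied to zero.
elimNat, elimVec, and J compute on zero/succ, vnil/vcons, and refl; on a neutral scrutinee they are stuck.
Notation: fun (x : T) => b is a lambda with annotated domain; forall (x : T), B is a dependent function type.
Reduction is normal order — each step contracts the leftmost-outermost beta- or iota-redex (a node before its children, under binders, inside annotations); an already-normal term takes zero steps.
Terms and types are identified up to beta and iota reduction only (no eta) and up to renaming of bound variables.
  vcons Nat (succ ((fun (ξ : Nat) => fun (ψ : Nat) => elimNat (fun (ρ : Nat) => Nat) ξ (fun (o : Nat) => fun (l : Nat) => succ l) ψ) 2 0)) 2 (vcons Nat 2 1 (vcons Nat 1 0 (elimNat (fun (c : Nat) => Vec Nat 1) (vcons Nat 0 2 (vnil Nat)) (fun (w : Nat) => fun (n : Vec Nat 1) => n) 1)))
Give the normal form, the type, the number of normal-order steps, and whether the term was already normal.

reduced normal form:
  vcons Nat 3 2 (vcons Nat 2 1 (vcons Nat 1 0 (vcons Nat 0 2 (vnil Nat))))
the term's type:
  Vec Nat 4
normal-order step count: 7
term was already normal: no
first redex: a beta-redex


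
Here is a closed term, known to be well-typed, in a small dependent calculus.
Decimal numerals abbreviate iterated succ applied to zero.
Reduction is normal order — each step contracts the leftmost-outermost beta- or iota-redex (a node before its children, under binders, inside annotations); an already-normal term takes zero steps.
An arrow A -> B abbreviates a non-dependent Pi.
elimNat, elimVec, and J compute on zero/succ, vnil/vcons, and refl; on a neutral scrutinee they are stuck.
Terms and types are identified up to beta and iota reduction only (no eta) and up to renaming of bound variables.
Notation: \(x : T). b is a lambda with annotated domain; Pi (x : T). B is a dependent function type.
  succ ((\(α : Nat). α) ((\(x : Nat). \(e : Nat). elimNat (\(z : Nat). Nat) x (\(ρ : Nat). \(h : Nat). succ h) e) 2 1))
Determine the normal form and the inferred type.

resulting normal form:
  4
the term's type:
  Nat
observation: normalization takes exactly 7 steps under the normal-order strategy.
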